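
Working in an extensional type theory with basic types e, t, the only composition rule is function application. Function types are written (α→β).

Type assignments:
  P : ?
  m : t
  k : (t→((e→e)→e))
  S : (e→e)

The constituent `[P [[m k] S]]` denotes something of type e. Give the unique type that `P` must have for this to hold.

At [P [[m k] S]] (required: e): [[m k] S] is e, which is not a function with range e; hence P is the functor — type (e→e).

(e→e)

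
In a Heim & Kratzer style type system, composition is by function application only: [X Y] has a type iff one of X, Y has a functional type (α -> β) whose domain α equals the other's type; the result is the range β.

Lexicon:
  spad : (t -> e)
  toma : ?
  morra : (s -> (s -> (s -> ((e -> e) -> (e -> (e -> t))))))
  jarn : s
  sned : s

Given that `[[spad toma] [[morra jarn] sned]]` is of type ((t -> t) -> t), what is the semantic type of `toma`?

((t -> e) -> ((s -> ((e -> e) -> (e -> (e -> t)))) -> ((t -> t) -> t)))

[[spad toma] [[morra jarn] sned]] is required to be ((t -> t) -> t). [[morra jarn] sned] : (s -> ((e -> e) -> (e -> (e -> t)))) cannot yield ((t -> t) -> t) as functor, so [spad toma] : ((s -> ((e -> e) -> (e -> (e -> t)))) -> ((t -> t) -> t)).
[spad toma] is required to be ((s -> ((e -> e) -> (e -> (e -> t)))) -> ((t -> t) -> t)). spad : (t -> e) cannot yield ((s -> ((e -> e) -> (e -> (e -> t)))) -> ((t -> t) -> t)) as functor, so toma : ((t -> e) -> ((s -> ((e -> e) -> (e -> (e -> t)))) -> ((t -> t) -> t))).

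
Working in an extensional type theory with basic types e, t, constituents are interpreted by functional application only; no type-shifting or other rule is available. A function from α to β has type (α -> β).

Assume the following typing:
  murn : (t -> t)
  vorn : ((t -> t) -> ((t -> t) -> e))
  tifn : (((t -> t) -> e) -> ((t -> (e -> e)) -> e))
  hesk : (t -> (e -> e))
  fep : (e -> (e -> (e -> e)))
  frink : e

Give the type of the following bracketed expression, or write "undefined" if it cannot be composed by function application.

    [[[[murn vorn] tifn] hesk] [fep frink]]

[murn vorn]: ((t -> t) -> ((t -> t) -> e)) applied to (t -> t) yields ((t -> t) -> e).
[[murn vorn] tifn]: (((t -> t) -> e) -> ((t -> (e -> e)) -> e)) applied to ((t -> t) -> e) yields ((t -> (e -> e)) -> e).
[[[murn vorn] tifn] hesk]: ((t -> (e -> e)) -> e) applied to (t -> (e -> e)) yields e.
[fep frink]: (e -> (e -> (e -> e))) applied to e yields (e -> (e -> e)).
[[[[murn vorn] tifn] hesk] [fep frink]]: (e -> (e -> e)) applied to e yields (e -> e).

(e -> e)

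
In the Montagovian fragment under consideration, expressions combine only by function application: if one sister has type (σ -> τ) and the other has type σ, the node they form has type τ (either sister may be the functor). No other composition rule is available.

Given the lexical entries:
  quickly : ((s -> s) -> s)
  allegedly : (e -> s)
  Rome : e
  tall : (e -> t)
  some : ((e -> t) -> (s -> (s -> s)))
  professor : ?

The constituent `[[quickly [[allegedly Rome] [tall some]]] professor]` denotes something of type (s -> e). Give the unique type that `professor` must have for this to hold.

(s -> (s -> e))

For [[quickly [[allegedly Rome] [tall some]]] professor] to have type (s -> e) with [quickly [[allegedly Rome] [tall some]]] of type s, professor must be the function: professor : (s -> (s -> e)).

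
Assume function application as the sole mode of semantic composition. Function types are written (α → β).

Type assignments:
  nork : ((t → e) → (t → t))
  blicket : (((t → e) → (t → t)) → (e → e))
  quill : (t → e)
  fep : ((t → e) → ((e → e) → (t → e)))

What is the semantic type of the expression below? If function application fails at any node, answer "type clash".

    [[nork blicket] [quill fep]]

[nork blicket]: functor blicket : (((t → e) → (t → t)) → (e → e)), argument nork : ((t → e) → (t → t)); result (e → e).
[quill fep]: functor fep : ((t → e) → ((e → e) → (t → e))), argument quill : (t → e); result ((e → e) → (t → e)).
[[nork blicket] [quill fep]]: functor [quill fep] : ((e → e) → (t → e)), argument [nork blicket] : (e → e); result (t → e).

(t → e)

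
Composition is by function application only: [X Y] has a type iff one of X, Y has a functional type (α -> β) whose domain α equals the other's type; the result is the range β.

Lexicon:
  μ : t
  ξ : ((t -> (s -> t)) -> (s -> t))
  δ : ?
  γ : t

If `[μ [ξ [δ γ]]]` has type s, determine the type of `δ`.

[μ [ξ [δ γ]]] must have type s. The sister μ has type t; that is not a function onto s, so [ξ [δ γ]] must be the functor, of type (t -> s).
[ξ [δ γ]] must have type (t -> s). The sister ξ has type ((t -> (s -> t)) -> (s -> t)); that is not a function onto (t -> s), so [δ γ] must be the functor, of type (((t -> (s -> t)) -> (s -> t)) -> (t -> s)).
[δ γ] must have type (((t -> (s -> t)) -> (s -> t)) -> (t -> s)). The sister γ has type t; that is not a function onto (((t -> (s -> t)) -> (s -> t)) -> (t -> s)), so δ must be the functor, of type (t -> (((t -> (s -> t)) -> (s -> t)) -> (t -> s))).

(t -> (((t -> (s -> t)) -> (s -> t)) -> (t -> s)))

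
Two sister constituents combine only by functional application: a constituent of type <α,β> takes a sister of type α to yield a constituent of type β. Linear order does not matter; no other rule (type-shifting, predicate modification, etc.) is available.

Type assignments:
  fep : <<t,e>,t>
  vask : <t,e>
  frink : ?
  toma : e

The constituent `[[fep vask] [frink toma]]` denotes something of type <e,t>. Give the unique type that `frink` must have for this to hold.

<e,<t,<e,t>>>

[[fep vask] [frink toma]] is required to be <e,t>. [fep vask] : t cannot yield <e,t> as functor, so [frink toma] : <t,<e,t>>.
[frink toma] is required to be <t,<e,t>>. toma : e cannot yield <t,<e,t>> as functor, so frink : <e,<t,<e,t>>>.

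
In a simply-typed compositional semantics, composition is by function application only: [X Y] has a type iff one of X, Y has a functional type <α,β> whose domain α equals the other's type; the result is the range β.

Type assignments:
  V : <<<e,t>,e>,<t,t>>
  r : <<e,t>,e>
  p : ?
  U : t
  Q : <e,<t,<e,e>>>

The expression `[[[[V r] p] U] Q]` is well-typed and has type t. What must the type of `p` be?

For [[[[V r] p] U] Q] to have type t with Q of type <e,<t,<e,e>>>, [[[V r] p] U] must be the function: [[[V r] p] U] : <<e,<t,<e,e>>>,t>.
For [[[V r] p] U] to have type <<e,<t,<e,e>>>,t> with U of type t, [[V r] p] must be the function: [[V r] p] : <t,<<e,<t,<e,e>>>,t>>.
For [[V r] p] to have type <t,<<e,<t,<e,e>>>,t>> with [V r] of type <t,t>, p must be the function: p : <<t,t>,<t,<<e,<t,<e,e>>>,t>>>.

<<t,t>,<t,<<e,<t,<e,e>>>,t>>>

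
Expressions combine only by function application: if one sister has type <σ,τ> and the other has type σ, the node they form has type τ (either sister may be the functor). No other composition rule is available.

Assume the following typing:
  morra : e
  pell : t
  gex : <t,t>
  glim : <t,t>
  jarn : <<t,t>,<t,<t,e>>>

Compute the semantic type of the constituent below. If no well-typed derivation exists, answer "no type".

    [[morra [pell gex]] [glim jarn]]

[pell gex]: functor gex : <t,t>, argument pell : t; result t.
At [morra [pell gex]]: neither e nor t can take the other as argument; the node is ill-typed.

no type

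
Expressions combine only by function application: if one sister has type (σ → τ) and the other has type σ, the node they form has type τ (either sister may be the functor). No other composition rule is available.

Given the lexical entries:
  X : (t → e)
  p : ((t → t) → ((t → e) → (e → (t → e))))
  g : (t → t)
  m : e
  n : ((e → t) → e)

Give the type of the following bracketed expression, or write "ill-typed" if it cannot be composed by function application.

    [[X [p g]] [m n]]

[p g] — p of type ((t → t) → ((t → e) → (e → (t → e)))) combines with g of type (t → t): type ((t → e) → (e → (t → e))).
[X [p g]] — [p g] of type ((t → e) → (e → (t → e))) combines with X of type (t → e): type (e → (t → e)).
[m n]: e with ((e → t) → e) — neither is a function whose domain matches the other; composition fails here.

ill-typed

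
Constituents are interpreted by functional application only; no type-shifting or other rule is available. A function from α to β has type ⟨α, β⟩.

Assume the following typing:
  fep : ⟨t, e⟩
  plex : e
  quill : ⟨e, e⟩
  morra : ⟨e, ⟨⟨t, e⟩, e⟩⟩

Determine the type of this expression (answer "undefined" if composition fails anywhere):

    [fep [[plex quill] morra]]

[plex quill]: functor quill : ⟨e, e⟩, argument plex : e; result e.
[[plex quill] morra]: functor morra : ⟨e, ⟨⟨t, e⟩, e⟩⟩, argument [plex quill] : e; result ⟨⟨t, e⟩, e⟩.
[fep [[plex quill] morra]]: functor [[plex quill] morra] : ⟨⟨t, e⟩, e⟩, argument fep : ⟨t, e⟩; result e.

e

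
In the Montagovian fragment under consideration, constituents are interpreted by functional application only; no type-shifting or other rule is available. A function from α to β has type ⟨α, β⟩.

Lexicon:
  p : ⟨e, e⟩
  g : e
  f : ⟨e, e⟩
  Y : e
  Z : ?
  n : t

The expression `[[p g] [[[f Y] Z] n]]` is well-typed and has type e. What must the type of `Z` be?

At [[p g] [[[f Y] Z] n]] (required: e): [p g] is e, which is not a function with range e; hence [[[f Y] Z] n] is the functor — type ⟨e, e⟩.
At [[[f Y] Z] n] (required: ⟨e, e⟩): n is t, which is not a function with range ⟨e, e⟩; hence [[f Y] Z] is the functor — type ⟨t, ⟨e, e⟩⟩.
At [[f Y] Z] (required: ⟨t, ⟨e, e⟩⟩): [f Y] is e, which is not a function with range ⟨t, ⟨e, e⟩⟩; hence Z is the functor — type ⟨e, ⟨t, ⟨e, e⟩⟩⟩.

⟨e, ⟨t, ⟨e, e⟩⟩⟩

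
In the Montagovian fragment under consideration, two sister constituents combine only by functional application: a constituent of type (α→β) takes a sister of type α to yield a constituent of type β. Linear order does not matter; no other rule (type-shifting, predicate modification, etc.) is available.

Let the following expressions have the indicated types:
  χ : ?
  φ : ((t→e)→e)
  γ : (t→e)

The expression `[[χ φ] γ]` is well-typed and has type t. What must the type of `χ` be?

(((t→e)→e)→((t→e)→t))

For [[χ φ] γ] to have type t with γ of type (t→e), [χ φ] must be the function: [χ φ] : ((t→e)→t).
For [χ φ] to have type ((t→e)→t) with φ of type ((t→e)→e), χ must be the function: χ : (((t→e)→e)→((t→e)→t)).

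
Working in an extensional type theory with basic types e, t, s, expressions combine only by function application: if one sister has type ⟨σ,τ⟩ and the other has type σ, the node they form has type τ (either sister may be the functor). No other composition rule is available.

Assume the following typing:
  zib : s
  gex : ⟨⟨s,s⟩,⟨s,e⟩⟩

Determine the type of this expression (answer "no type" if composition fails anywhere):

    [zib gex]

no type

[zib gex]: s and ⟨⟨s,s⟩,⟨s,e⟩⟩ cannot combine by function application — type clash.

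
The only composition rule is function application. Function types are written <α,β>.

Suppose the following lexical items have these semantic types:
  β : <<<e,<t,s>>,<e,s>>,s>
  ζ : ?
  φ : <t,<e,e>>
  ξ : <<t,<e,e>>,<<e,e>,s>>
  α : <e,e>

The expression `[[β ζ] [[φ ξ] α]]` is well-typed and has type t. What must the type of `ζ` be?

<<<<e,<t,s>>,<e,s>>,s>,<s,t>>

[[β ζ] [[φ ξ] α]] is required to be t. [[φ ξ] α] : s cannot yield t as functor, so [β ζ] : <s,t>.
[β ζ] is required to be <s,t>. β : <<<e,<t,s>>,<e,s>>,s> cannot yield <s,t> as functor, so ζ : <<<<e,<t,s>>,<e,s>>,s>,<s,t>>.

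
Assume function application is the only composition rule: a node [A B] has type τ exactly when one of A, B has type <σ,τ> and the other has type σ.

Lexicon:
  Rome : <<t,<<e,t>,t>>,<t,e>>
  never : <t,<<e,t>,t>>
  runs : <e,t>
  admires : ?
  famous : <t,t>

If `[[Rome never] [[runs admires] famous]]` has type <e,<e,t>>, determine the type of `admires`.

For [[Rome never] [[runs admires] famous]] to have type <e,<e,t>> with [Rome never] of type <t,e>, [[runs admires] famous] must be the function: [[runs admires] famous] : <<t,e>,<e,<e,t>>>.
For [[runs admires] famous] to have type <<t,e>,<e,<e,t>>> with famous of type <t,t>, [runs admires] must be the function: [runs admires] : <<t,t>,<<t,e>,<e,<e,t>>>>.
For [runs admires] to have type <<t,t>,<<t,e>,<e,<e,t>>>> with runs of type <e,t>, admires must be the function: admires : <<e,t>,<<t,t>,<<t,e>,<e,<e,t>>>>>.

<<e,t>,<<t,t>,<<t,e>,<e,<e,t>>>>>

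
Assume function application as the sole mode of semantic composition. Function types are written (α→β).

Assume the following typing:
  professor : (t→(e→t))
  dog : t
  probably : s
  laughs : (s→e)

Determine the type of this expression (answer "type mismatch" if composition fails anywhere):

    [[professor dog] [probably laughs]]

t

At [professor dog], professor : (t→(e→t)) takes dog : t, giving (e→t).
At [probably laughs], laughs : (s→e) takes probably : s, giving e.
At [[professor dog] [probably laughs]], [professor dog] : (e→t) takes [probably laughs] : e, giving t.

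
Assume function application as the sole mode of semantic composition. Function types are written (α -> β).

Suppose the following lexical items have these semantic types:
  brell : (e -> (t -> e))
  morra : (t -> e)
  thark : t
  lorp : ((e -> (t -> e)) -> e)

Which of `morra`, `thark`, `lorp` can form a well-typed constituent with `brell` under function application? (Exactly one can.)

lorp

morra : (t -> e) — neither side's domain matches the other.
thark : t — neither side's domain matches the other.
lorp — combines: lorp : ((e -> (t -> e)) -> e) takes brell : (e -> (t -> e)) as argument, giving e.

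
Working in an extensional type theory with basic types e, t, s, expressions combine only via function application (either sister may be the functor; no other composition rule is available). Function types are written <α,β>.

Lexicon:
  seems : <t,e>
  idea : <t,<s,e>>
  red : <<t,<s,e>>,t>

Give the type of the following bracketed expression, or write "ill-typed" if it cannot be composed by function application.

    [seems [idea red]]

[idea red]: functor red : <<t,<s,e>>,t>, argument idea : <t,<s,e>>; result t.
[seems [idea red]]: functor seems : <t,e>, argument [idea red] : t; result e.

e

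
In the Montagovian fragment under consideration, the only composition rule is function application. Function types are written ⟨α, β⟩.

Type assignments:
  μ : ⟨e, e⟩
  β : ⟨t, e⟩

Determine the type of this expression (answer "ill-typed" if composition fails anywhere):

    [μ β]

[μ β]: ⟨e, e⟩ with ⟨t, e⟩ — neither is a function whose domain matches the other; composition fails here.

ill-typed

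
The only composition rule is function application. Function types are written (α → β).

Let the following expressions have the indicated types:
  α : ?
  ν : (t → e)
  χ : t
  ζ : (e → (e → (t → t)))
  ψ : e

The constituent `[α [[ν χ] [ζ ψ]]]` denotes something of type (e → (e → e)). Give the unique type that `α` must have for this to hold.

((t → t) → (e → (e → e)))

[α [[ν χ] [ζ ψ]]] must have type (e → (e → e)). The sister [[ν χ] [ζ ψ]] has type (t → t); that is not a function onto (e → (e → e)), so α must be the functor, of type ((t → t) → (e → (e → e))).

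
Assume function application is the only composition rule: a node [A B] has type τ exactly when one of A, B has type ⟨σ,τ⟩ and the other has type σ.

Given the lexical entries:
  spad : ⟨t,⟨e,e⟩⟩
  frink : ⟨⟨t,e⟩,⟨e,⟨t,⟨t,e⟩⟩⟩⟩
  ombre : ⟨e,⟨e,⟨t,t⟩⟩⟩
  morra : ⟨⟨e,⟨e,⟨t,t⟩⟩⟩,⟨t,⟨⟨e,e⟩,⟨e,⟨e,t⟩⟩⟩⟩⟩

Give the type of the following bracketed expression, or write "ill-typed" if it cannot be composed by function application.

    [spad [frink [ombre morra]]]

ill-typed

[ombre morra]: morra is ⟨⟨e,⟨e,⟨t,t⟩⟩⟩,⟨t,⟨⟨e,e⟩,⟨e,⟨e,t⟩⟩⟩⟩⟩, ombre is ⟨e,⟨e,⟨t,t⟩⟩⟩; result ⟨t,⟨⟨e,e⟩,⟨e,⟨e,t⟩⟩⟩⟩.
At [frink [ombre morra]]: neither ⟨⟨t,e⟩,⟨e,⟨t,⟨t,e⟩⟩⟩⟩ nor ⟨t,⟨⟨e,e⟩,⟨e,⟨e,t⟩⟩⟩⟩ can take the other as argument; the node is ill-typed.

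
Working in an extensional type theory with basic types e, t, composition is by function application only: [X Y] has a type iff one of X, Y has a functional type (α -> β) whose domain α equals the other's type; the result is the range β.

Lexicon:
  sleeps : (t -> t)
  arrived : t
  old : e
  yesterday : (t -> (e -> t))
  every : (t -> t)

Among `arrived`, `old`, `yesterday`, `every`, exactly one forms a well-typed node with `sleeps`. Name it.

arrived — combines: sleeps : (t -> t) takes arrived : t as argument, giving t.
old : e — no; sleeps wants t, and old wants nothing (atomic).
yesterday : (t -> (e -> t)) — no; sleeps wants t, and yesterday wants t.
every : (t -> t) — no; sleeps wants t, and every wants t.

arrived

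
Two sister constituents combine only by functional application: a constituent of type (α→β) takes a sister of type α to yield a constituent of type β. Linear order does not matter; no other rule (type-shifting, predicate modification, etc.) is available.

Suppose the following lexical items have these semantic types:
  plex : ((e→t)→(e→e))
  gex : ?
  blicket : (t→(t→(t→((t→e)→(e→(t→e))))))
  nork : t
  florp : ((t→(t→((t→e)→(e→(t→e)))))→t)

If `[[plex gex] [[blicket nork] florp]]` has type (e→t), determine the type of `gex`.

(((e→t)→(e→e))→(t→(e→t)))

For [[plex gex] [[blicket nork] florp]] to have type (e→t) with [[blicket nork] florp] of type t, [plex gex] must be the function: [plex gex] : (t→(e→t)).
For [plex gex] to have type (t→(e→t)) with plex of type ((e→t)→(e→e)), gex must be the function: gex : (((e→t)→(e→e))→(t→(e→t))).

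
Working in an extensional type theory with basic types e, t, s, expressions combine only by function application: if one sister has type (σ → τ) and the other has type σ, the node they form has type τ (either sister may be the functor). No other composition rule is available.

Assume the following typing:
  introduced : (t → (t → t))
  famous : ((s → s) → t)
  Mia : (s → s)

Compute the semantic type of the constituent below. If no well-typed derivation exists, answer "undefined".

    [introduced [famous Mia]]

[famous Mia] — famous of type ((s → s) → t) combines with Mia of type (s → s): type t.
[introduced [famous Mia]] — introduced of type (t → (t → t)) combines with [famous Mia] of type t: type (t → t).

(t → t)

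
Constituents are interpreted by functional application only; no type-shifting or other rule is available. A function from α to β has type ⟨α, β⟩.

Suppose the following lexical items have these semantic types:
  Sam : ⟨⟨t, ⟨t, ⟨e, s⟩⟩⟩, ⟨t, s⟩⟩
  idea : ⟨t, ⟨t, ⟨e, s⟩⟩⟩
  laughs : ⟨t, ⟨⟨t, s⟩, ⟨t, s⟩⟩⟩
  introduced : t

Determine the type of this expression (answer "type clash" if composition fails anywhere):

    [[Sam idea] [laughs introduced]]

[Sam idea] — Sam of type ⟨⟨t, ⟨t, ⟨e, s⟩⟩⟩, ⟨t, s⟩⟩ combines with idea of type ⟨t, ⟨t, ⟨e, s⟩⟩⟩: type ⟨t, s⟩.
[laughs introduced] — laughs of type ⟨t, ⟨⟨t, s⟩, ⟨t, s⟩⟩⟩ combines with introduced of type t: type ⟨⟨t, s⟩, ⟨t, s⟩⟩.
[[Sam idea] [laughs introduced]] — [laughs introduced] of type ⟨⟨t, s⟩, ⟨t, s⟩⟩ combines with [Sam idea] of type ⟨t, s⟩: type ⟨t, s⟩.

⟨t, s⟩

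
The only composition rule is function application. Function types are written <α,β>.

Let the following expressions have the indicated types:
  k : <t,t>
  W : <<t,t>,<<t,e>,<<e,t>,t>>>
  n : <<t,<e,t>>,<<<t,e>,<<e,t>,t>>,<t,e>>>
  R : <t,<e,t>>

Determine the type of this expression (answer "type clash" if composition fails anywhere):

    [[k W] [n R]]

At [k W], W : <<t,t>,<<t,e>,<<e,t>,t>>> takes k : <t,t>, giving <<t,e>,<<e,t>,t>>.
At [n R], n : <<t,<e,t>>,<<<t,e>,<<e,t>,t>>,<t,e>>> takes R : <t,<e,t>>, giving <<<t,e>,<<e,t>,t>>,<t,e>>.
At [[k W] [n R]], [n R] : <<<t,e>,<<e,t>,t>>,<t,e>> takes [k W] : <<t,e>,<<e,t>,t>>, giving <t,e>.

<t,e>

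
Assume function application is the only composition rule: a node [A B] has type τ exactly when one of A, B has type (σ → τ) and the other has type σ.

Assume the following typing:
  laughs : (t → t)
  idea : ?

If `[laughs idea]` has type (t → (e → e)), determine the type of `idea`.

((t → t) → (t → (e → e)))

At [laughs idea] (required: (t → (e → e))): laughs is (t → t), which is not a function with range (t → (e → e)); hence idea is the functor — type ((t → t) → (t → (e → e))).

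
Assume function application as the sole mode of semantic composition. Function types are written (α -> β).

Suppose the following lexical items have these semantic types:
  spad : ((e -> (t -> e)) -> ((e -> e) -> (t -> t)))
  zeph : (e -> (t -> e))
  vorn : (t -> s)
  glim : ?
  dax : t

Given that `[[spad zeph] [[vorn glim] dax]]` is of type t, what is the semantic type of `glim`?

[[spad zeph] [[vorn glim] dax]] is required to be t. [spad zeph] : ((e -> e) -> (t -> t)) cannot yield t as functor, so [[vorn glim] dax] : (((e -> e) -> (t -> t)) -> t).
[[vorn glim] dax] is required to be (((e -> e) -> (t -> t)) -> t). dax : t cannot yield (((e -> e) -> (t -> t)) -> t) as functor, so [vorn glim] : (t -> (((e -> e) -> (t -> t)) -> t)).
[vorn glim] is required to be (t -> (((e -> e) -> (t -> t)) -> t)). vorn : (t -> s) cannot yield (t -> (((e -> e) -> (t -> t)) -> t)) as functor, so glim : ((t -> s) -> (t -> (((e -> e) -> (t -> t)) -> t))).

((t -> s) -> (t -> (((e -> e) -> (t -> t)) -> t)))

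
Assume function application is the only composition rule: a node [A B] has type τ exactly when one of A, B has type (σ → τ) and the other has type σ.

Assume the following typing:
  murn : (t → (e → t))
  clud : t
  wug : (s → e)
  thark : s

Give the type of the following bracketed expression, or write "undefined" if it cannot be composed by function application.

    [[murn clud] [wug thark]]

t

[murn clud]: murn is (t → (e → t)), clud is t; result (e → t).
[wug thark]: wug is (s → e), thark is s; result e.
[[murn clud] [wug thark]]: [murn clud] is (e → t), [wug thark] is e; result t.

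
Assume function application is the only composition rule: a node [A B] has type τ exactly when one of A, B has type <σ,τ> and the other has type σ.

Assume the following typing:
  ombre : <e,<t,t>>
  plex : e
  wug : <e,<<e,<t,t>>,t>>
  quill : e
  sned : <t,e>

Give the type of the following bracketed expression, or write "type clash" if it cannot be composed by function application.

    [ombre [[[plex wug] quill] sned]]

[plex wug]: functor wug : <e,<<e,<t,t>>,t>>, argument plex : e; result <<e,<t,t>>,t>.
At [[plex wug] quill]: neither <<e,<t,t>>,t> nor e can take the other as argument; the node is ill-typed.

type clash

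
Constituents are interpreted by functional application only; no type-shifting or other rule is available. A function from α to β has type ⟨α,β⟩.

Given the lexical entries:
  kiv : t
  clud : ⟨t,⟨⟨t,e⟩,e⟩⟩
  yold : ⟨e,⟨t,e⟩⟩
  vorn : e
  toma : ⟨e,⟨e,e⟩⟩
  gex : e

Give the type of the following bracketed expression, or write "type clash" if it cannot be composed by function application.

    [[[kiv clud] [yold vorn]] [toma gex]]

[kiv clud]: clud is ⟨t,⟨⟨t,e⟩,e⟩⟩, kiv is t; result ⟨⟨t,e⟩,e⟩.
[yold vorn]: yold is ⟨e,⟨t,e⟩⟩, vorn is e; result ⟨t,e⟩.
[[kiv clud] [yold vorn]]: [kiv clud] is ⟨⟨t,e⟩,e⟩, [yold vorn] is ⟨t,e⟩; result e.
[toma gex]: toma is ⟨e,⟨e,e⟩⟩, gex is e; result ⟨e,e⟩.
[[[kiv clud] [yold vorn]] [toma gex]]: [toma gex] is ⟨e,e⟩, [[kiv clud] [yold vorn]] is e; result e.

e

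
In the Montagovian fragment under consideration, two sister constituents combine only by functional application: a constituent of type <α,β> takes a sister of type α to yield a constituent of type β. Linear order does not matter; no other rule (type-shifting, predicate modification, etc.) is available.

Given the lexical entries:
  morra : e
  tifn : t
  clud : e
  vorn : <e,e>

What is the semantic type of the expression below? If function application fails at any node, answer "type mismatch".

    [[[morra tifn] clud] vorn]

type mismatch

[morra tifn]: e and t cannot combine by function application — type clash.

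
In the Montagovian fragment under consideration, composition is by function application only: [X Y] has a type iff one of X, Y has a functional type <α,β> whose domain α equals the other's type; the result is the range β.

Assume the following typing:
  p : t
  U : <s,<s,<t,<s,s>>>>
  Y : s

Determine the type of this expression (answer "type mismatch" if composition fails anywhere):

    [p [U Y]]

type mismatch

[U Y]: U is <s,<s,<t,<s,s>>>>, Y is s; result <s,<t,<s,s>>>.
At [p [U Y]]: neither t nor <s,<t,<s,s>>> can take the other as argument; the node is ill-typed.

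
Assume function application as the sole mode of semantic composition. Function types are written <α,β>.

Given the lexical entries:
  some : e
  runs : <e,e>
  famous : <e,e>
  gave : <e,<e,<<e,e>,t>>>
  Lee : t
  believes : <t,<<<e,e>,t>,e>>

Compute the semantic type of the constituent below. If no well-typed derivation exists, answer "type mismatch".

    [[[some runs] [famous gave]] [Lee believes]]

[some runs]: <e,e> applied to e yields e.
At [famous gave]: neither <e,e> nor <e,<e,<<e,e>,t>>> can take the other as argument; the node is ill-typed.

type mismatch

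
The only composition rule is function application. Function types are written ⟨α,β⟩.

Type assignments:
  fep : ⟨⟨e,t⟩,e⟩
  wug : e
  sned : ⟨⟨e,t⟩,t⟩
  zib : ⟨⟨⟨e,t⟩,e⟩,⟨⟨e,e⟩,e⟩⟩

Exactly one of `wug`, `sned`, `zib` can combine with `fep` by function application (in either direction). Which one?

wug : e — does not combine with fep.
sned : ⟨⟨e,t⟩,t⟩ — does not combine with fep.
zib — combines: zib : ⟨⟨⟨e,t⟩,e⟩,⟨⟨e,e⟩,e⟩⟩ takes fep : ⟨⟨e,t⟩,e⟩ as argument, giving ⟨⟨e,e⟩,e⟩.

zib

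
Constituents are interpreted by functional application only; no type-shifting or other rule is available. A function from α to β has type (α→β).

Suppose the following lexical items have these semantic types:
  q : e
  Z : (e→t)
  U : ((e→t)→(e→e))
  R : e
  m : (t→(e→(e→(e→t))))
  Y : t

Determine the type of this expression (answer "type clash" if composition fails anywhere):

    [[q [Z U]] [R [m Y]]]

(e→t)

At [Z U], U : ((e→t)→(e→e)) takes Z : (e→t), giving (e→e).
At [q [Z U]], [Z U] : (e→e) takes q : e, giving e.
At [m Y], m : (t→(e→(e→(e→t)))) takes Y : t, giving (e→(e→(e→t))).
At [R [m Y]], [m Y] : (e→(e→(e→t))) takes R : e, giving (e→(e→t)).
At [[q [Z U]] [R [m Y]]], [R [m Y]] : (e→(e→t)) takes [q [Z U]] : e, giving (e→t).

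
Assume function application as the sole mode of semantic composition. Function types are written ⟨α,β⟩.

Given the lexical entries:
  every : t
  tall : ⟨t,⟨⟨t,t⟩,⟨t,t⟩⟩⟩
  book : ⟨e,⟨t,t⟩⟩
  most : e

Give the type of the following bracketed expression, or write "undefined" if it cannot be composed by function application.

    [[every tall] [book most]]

⟨t,t⟩

At [every tall], tall : ⟨t,⟨⟨t,t⟩,⟨t,t⟩⟩⟩ takes every : t, giving ⟨⟨t,t⟩,⟨t,t⟩⟩.
At [book most], book : ⟨e,⟨t,t⟩⟩ takes most : e, giving ⟨t,t⟩.
At [[every tall] [book most]], [every tall] : ⟨⟨t,t⟩,⟨t,t⟩⟩ takes [book most] : ⟨t,t⟩, giving ⟨t,t⟩.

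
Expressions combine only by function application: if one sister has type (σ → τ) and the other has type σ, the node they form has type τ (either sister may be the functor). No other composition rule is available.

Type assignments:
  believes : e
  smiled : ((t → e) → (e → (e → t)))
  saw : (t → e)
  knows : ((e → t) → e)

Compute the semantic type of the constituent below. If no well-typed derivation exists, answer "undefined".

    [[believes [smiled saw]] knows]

[smiled saw]: smiled is ((t → e) → (e → (e → t))), saw is (t → e); result (e → (e → t)).
[believes [smiled saw]]: [smiled saw] is (e → (e → t)), believes is e; result (e → t).
[[believes [smiled saw]] knows]: knows is ((e → t) → e), [believes [smiled saw]] is (e → t); result e.

e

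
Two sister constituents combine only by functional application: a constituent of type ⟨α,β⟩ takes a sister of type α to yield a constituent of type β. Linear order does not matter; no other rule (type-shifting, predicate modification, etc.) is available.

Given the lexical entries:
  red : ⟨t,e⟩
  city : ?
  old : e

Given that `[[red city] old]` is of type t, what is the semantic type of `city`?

[[red city] old] is required to be t. old : e cannot yield t as functor, so [red city] : ⟨e,t⟩.
[red city] is required to be ⟨e,t⟩. red : ⟨t,e⟩ cannot yield ⟨e,t⟩ as functor, so city : ⟨⟨t,e⟩,⟨e,t⟩⟩.

⟨⟨t,e⟩,⟨e,t⟩⟩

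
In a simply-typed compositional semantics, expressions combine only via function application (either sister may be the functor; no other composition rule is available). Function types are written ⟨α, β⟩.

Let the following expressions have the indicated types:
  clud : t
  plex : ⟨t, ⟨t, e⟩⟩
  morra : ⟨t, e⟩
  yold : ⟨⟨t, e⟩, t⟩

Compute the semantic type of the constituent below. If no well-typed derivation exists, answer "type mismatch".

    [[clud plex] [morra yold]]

e

At [clud plex], plex : ⟨t, ⟨t, e⟩⟩ takes clud : t, giving ⟨t, e⟩.
At [morra yold], yold : ⟨⟨t, e⟩, t⟩ takes morra : ⟨t, e⟩, giving t.
At [[clud plex] [morra yold]], [clud plex] : ⟨t, e⟩ takes [morra yold] : t, giving e.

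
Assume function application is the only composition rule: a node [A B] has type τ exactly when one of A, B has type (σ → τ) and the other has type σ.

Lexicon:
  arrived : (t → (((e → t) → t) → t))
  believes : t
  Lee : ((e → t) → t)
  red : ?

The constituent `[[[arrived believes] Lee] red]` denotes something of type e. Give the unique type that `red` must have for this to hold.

[[[arrived believes] Lee] red] must have type e. The sister [[arrived believes] Lee] has type t; that is not a function onto e, so red must be the functor, of type (t → e).

(t → e)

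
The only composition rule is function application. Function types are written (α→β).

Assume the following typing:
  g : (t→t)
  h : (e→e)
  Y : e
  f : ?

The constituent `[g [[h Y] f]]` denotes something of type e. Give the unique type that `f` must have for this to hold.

(e→((t→t)→e))

[g [[h Y] f]] must have type e. The sister g has type (t→t); that is not a function onto e, so [[h Y] f] must be the functor, of type ((t→t)→e).
[[h Y] f] must have type ((t→t)→e). The sister [h Y] has type e; that is not a function onto ((t→t)→e), so f must be the functor, of type (e→((t→t)→e)).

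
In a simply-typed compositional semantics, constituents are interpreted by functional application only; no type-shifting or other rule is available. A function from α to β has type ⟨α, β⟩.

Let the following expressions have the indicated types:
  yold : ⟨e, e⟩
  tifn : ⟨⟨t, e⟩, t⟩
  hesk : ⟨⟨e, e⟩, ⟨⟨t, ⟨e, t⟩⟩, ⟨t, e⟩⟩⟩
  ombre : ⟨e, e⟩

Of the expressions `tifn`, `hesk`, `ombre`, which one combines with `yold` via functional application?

hesk

tifn : ⟨⟨t, e⟩, t⟩ — does not combine with yold.
hesk — combines: hesk : ⟨⟨e, e⟩, ⟨⟨t, ⟨e, t⟩⟩, ⟨t, e⟩⟩⟩ takes yold : ⟨e, e⟩ as argument, giving ⟨⟨t, ⟨e, t⟩⟩, ⟨t, e⟩⟩.
ombre : ⟨e, e⟩ — does not combine with yold.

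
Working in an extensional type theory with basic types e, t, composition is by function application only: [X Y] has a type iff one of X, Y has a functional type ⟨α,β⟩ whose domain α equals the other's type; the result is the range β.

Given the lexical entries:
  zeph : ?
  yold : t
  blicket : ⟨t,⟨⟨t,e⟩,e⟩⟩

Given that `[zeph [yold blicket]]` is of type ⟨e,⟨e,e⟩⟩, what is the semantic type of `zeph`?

⟨⟨⟨t,e⟩,e⟩,⟨e,⟨e,e⟩⟩⟩

[zeph [yold blicket]] is required to be ⟨e,⟨e,e⟩⟩. [yold blicket] : ⟨⟨t,e⟩,e⟩ cannot yield ⟨e,⟨e,e⟩⟩ as functor, so zeph : ⟨⟨⟨t,e⟩,e⟩,⟨e,⟨e,e⟩⟩⟩.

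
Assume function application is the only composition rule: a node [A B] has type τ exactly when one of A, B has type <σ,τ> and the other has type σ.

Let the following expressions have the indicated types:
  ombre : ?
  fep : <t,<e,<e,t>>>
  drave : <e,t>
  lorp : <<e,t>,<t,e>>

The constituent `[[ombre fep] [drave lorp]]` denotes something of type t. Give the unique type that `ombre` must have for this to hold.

<<t,<e,<e,t>>>,<<t,e>,t>>

For [[ombre fep] [drave lorp]] to have type t with [drave lorp] of type <t,e>, [ombre fep] must be the function: [ombre fep] : <<t,e>,t>.
For [ombre fep] to have type <<t,e>,t> with fep of type <t,<e,<e,t>>>, ombre must be the function: ombre : <<t,<e,<e,t>>>,<<t,e>,t>>.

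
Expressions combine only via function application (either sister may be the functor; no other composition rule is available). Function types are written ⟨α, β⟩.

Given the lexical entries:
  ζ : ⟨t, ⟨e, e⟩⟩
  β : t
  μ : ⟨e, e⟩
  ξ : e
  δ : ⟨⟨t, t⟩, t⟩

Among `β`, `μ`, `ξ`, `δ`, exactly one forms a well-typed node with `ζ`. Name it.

β — combines: ζ : ⟨t, ⟨e, e⟩⟩ takes β : t as argument, giving ⟨e, e⟩.
μ : ⟨e, e⟩ — ζ needs t; μ needs e; neither fits.
ξ : e — ζ needs t; ξ needs nothing (atomic); neither fits.
δ : ⟨⟨t, t⟩, t⟩ — ζ needs t; δ needs ⟨t, t⟩; neither fits.

β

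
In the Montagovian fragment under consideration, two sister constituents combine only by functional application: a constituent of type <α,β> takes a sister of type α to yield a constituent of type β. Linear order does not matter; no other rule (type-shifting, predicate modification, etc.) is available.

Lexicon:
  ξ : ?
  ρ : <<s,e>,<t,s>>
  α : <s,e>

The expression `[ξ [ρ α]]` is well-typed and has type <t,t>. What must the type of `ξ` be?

At [ξ [ρ α]] (required: <t,t>): [ρ α] is <t,s>, which is not a function with range <t,t>; hence ξ is the functor — type <<t,s>,<t,t>>.

<<t,s>,<t,t>>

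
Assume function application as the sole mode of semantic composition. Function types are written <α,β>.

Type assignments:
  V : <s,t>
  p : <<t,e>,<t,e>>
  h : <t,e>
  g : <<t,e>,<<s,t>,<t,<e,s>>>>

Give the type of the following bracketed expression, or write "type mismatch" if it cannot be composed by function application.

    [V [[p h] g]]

[p h]: functor p : <<t,e>,<t,e>>, argument h : <t,e>; result <t,e>.
[[p h] g]: functor g : <<t,e>,<<s,t>,<t,<e,s>>>>, argument [p h] : <t,e>; result <<s,t>,<t,<e,s>>>.
[V [[p h] g]]: functor [[p h] g] : <<s,t>,<t,<e,s>>>, argument V : <s,t>; result <t,<e,s>>.

<t,<e,s>>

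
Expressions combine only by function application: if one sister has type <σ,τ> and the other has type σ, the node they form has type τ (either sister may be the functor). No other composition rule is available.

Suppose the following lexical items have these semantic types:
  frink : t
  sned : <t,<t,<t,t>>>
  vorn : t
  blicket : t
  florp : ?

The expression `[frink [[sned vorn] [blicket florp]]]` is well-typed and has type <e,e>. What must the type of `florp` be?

For [frink [[sned vorn] [blicket florp]]] to have type <e,e> with frink of type t, [[sned vorn] [blicket florp]] must be the function: [[sned vorn] [blicket florp]] : <t,<e,e>>.
For [[sned vorn] [blicket florp]] to have type <t,<e,e>> with [sned vorn] of type <t,<t,t>>, [blicket florp] must be the function: [blicket florp] : <<t,<t,t>>,<t,<e,e>>>.
For [blicket florp] to have type <<t,<t,t>>,<t,<e,e>>> with blicket of type t, florp must be the function: florp : <t,<<t,<t,t>>,<t,<e,e>>>>.

<t,<<t,<t,t>>,<t,<e,e>>>>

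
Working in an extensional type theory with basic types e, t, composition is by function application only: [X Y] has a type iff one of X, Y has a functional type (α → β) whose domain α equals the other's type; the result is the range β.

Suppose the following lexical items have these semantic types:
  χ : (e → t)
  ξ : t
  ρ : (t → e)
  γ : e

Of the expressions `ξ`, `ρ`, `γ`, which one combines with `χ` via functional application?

ξ : t — no; χ wants e, and ξ wants nothing (atomic).
ρ : (t → e) — no; χ wants e, and ρ wants t.
γ — combines: χ : (e → t) takes γ : e as argument, giving t.

γ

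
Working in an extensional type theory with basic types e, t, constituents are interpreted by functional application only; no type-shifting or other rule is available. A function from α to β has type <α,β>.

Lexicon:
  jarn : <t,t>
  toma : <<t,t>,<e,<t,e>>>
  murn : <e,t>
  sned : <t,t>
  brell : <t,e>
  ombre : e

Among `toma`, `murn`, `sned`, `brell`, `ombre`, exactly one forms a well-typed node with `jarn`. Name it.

toma — combines: toma : <<t,t>,<e,<t,e>>> takes jarn : <t,t> as argument, giving <e,<t,e>>.
murn : <e,t> — neither side's domain matches the other.
sned : <t,t> — neither side's domain matches the other.
brell : <t,e> — neither side's domain matches the other.
ombre : e — neither side's domain matches the other.

toma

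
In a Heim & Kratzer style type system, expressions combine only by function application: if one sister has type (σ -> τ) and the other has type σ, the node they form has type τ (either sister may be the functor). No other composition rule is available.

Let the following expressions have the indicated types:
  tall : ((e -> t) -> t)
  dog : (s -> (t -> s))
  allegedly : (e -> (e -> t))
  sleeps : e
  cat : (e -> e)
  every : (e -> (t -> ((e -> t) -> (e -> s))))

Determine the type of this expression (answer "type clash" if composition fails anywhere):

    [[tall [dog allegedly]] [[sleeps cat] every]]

type clash

[dog allegedly]: (s -> (t -> s)) with (e -> (e -> t)) — neither is a function whose domain matches the other; composition fails here.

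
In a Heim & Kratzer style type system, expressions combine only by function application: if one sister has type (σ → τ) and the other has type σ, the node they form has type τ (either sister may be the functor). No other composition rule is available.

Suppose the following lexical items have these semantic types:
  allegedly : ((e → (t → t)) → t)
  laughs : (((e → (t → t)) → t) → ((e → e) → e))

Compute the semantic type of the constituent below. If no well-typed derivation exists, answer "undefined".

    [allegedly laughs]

((e → e) → e)

[allegedly laughs] — laughs of type (((e → (t → t)) → t) → ((e → e) → e)) combines with allegedly of type ((e → (t → t)) → t): type ((e → e) → e).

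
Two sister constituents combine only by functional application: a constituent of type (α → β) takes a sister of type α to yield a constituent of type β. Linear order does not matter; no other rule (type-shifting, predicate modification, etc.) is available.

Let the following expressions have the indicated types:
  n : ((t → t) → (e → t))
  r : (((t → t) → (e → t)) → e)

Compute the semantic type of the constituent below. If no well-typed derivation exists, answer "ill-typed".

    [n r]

[n r]: r is (((t → t) → (e → t)) → e), n is ((t → t) → (e → t)); result e.

e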